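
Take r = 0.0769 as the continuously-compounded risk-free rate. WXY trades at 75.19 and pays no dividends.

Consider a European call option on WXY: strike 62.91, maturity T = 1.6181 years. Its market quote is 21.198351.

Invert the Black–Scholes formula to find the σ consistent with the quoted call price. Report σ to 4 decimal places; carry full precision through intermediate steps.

sigma = 0.2349

At σ = 0.2349 the Black–Scholes value reproduces the quote:
σ√T = 0.2349·√1.6181 = 0.298804
d₁ = (ln(S/K) + (r+σ²/2)T) / (σ√T) = (ln(75.19/62.91) + (0.0769+0.2349²/2)·1.6181) / 0.298804 = (0.178313 + 0.169074) / 0.298804 = 1.162593
d₂ = d₁ − σ√T = 1.162593 − 0.298804 = 0.863789
e^{−rT} = 0.882998
N(d₁) = 0.877503,  N(d₂) = 0.806148
V = S·N(d₁) − K·e^{−rT}·N(d₂) = 65.979420 − 44.781069 = 21.198351 (equal to the quote); since ∂V/∂σ > 0 for all σ, the implied volatility is unique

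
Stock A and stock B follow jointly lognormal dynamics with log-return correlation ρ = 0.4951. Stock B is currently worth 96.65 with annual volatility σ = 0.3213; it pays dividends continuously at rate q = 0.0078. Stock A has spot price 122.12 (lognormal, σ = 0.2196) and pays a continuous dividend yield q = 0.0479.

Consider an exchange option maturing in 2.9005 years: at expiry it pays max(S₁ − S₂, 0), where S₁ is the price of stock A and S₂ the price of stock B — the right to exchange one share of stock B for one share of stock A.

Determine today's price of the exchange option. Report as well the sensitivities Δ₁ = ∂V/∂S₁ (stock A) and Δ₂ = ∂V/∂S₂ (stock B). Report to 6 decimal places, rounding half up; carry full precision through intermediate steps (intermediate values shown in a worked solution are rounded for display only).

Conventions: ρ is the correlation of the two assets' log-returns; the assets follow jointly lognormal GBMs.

exchange price = 25.736370
Δ1 = 0.597148
Δ2 = -0.488229

σ_eff = √(σ₁² + σ₂² − 2ρσ₁σ₂) = √(0.2196² + 0.3213² − 2·0.4951·0.2196·0.3213) = 0.285643
d₁ = (ln(S₁/S₂) + (q₂ − q₁ + σ_eff²/2)T) / (σ_eff√T) = (ln(122.12/96.65) + (0.0078 − 0.0479 + 0.040796)·2.9005) / 0.486474 = 0.484972
d₂ = d₁ − σ_eff√T = 0.484972 − 0.486474 = -0.001502
N(d₁) = 0.686152,  N(d₂) = 0.499401
V = S₁·e^{−q₁T}·N(d₁) − S₂·e^{−q₂T}·N(d₂) = 72.923729 − 47.187360 = 25.736370
Key observation: the rate r is irrelevant here: denominating values in stock B turns the exchange into a ratio option on S₁/S₂, and discounting at r drops out.
Δ₁ = e^{−q₁T}·N(d₁) = 0.597148;  Δ₂ = −e^{−q₂T}·N(d₂) = -0.488229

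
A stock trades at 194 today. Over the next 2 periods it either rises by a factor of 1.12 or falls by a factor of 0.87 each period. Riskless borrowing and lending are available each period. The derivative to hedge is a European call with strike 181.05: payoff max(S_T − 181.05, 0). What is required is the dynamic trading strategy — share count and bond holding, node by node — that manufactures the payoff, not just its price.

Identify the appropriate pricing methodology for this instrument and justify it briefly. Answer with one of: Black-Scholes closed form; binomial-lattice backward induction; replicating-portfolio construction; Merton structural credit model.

framework: replicating-portfolio construction

Key observation: the mandate to exhibit the hedge at every date and state singles out the replicating-portfolio construction on the 2-period tree with factors 1.12 and 0.87 from 194.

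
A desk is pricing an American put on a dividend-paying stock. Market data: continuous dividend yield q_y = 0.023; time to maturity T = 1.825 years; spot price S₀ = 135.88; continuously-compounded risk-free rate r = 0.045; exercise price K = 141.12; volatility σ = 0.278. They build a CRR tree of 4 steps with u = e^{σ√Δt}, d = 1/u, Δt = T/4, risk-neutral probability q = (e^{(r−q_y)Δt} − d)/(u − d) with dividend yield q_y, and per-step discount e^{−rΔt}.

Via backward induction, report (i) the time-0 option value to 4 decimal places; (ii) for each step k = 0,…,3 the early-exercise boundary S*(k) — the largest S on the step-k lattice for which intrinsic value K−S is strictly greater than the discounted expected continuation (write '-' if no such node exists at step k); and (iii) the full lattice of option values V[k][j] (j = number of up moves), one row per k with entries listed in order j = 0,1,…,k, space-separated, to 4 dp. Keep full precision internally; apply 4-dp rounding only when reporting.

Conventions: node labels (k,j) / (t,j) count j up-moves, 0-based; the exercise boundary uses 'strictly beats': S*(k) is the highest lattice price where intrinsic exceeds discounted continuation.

price = 20.2660
boundary = - - 93.3368 112.6171
tree:
20.2660
31.7653 8.6792
47.7832 15.7784 1.3604
63.7626 28.5029 2.6700 0.0000
77.0063 47.7832 5.2400 0.0000 0.0000

params: Δt=0.45625 u=1.20657 d=0.82880 q=0.47990 e^(-rΔt)=0.97968
t_4 payoffs: 77.0063 47.7832 5.2400 0.0000 0.0000
t_3: node(3,0) S=77.3574 payoff=63.7626 vs cont=61.7023 → 63.7626 [stop]  node(3,1) S=112.6171 payoff=28.5029 vs cont=26.8107 → 28.5029 [stop]  node(3,2) S=163.9482 payoff=0.0000 vs cont=2.6700 → 2.6700 [wait]  node(3,3) S=238.6763 payoff=0.0000 vs cont=0.0000 → 0.0000 [wait]  ⇒ S*(3)=112.6171
t_2: node(2,0) S=93.3368 payoff=47.7832 vs cont=45.8897 → 47.7832 [stop]  node(2,1) S=135.8800 payoff=5.2400 vs cont=15.7784 → 15.7784 [wait]  node(2,2) S=197.8144 payoff=0.0000 vs cont=1.3604 → 1.3604 [wait]  ⇒ S*(2)=93.3368
t_1: node(1,0) S=112.6171 payoff=28.5029 vs cont=31.7653 → 31.7653 [wait]  node(1,1) S=163.9482 payoff=0.0000 vs cont=8.6792 → 8.6792 [wait]  ⇒ S*(1)=-
t_0: node(0,0) S=135.8800 payoff=5.2400 vs cont=20.2660 → 20.2660 [wait]  ⇒ S*(0)=-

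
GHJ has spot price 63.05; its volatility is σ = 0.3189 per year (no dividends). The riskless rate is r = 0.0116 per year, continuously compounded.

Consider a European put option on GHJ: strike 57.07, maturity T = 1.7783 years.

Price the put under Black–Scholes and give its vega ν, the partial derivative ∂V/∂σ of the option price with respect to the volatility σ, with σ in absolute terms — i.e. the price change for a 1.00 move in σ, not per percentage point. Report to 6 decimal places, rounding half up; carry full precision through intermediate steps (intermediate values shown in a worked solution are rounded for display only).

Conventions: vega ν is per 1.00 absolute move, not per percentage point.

price = 6.833902
ν = 29.668226

σ√T = 0.3189·√1.7783 = 0.425262
d₁ = (ln(S/K) + (r+σ²/2)T) / (σ√T) = (ln(63.05/57.07) + (0.0116+0.3189²/2)·1.7783) / 0.425262 = (0.099649 + 0.111052) / 0.425262 = 0.495463
d₂ = d₁ − σ√T = 0.495463 − 0.425262 = 0.070201
e^{−rT} = 0.979583
N(−d₁) = 0.310137,  N(−d₂) = 0.472017
Put price V = K·e^{−rT}·N(−d₂) − S·N(−d₁) = 26.388017 − 19.554116 = 6.833902
φ(d₁) = (1/√(2π))·e^{−d₁²/2} = 0.352861
ν = S·φ(d₁)·√T = 29.668226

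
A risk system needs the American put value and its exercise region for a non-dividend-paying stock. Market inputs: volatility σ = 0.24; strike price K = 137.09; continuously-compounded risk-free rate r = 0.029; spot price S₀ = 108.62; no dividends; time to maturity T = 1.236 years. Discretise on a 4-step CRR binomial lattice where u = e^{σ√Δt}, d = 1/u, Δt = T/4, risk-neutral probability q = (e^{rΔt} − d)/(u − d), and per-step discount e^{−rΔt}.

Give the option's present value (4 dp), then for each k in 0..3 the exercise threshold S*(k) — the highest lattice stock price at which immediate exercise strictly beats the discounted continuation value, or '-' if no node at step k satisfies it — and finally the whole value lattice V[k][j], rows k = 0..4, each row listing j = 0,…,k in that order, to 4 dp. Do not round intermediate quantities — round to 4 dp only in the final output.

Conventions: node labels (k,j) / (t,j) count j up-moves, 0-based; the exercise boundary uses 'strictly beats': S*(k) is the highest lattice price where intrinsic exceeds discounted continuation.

params: Δt=0.30900 u=1.14272 d=0.87511 q=0.50033 e^(-rΔt)=0.99108
t_4 payoffs: 73.3882 53.9077 28.4700 0.0000 0.0000
t_3: node(3,0) S=72.7933 payoff=64.2967 vs cont=63.0737 → 64.2967 [stop]  node(3,1) S=95.0540 payoff=42.0360 vs cont=40.8130 → 42.0360 [stop]  node(3,2) S=124.1222 payoff=12.9678 vs cont=14.0986 → 14.0986 [wait]  node(3,3) S=162.0796 payoff=0.0000 vs cont=0.0000 → 0.0000 [wait]  ⇒ S*(3)=95.0540
t_2: node(2,0) S=83.1823 payoff=53.9077 vs cont=52.6848 → 53.9077 [stop]  node(2,1) S=108.6200 payoff=28.4700 vs cont=27.8078 → 28.4700 [stop]  node(2,2) S=141.8368 payoff=0.0000 vs cont=6.9818 → 6.9818 [wait]  ⇒ S*(2)=108.6200
t_1: node(1,0) S=95.0540 payoff=42.0360 vs cont=40.8130 → 42.0360 [stop]  node(1,1) S=124.1222 payoff=12.9678 vs cont=17.5607 → 17.5607 [wait]  ⇒ S*(1)=95.0540
t_0: node(0,0) S=108.6200 payoff=28.4700 vs cont=29.5245 → 29.5245 [wait]  ⇒ S*(0)=-

price = 29.5245
boundary = - 95.0540 108.6200 95.0540
tree:
29.5245
42.0360 17.5607
53.9077 28.4700 6.9818
64.2967 42.0360 14.0986 0.0000
73.3882 53.9077 28.4700 0.0000 0.0000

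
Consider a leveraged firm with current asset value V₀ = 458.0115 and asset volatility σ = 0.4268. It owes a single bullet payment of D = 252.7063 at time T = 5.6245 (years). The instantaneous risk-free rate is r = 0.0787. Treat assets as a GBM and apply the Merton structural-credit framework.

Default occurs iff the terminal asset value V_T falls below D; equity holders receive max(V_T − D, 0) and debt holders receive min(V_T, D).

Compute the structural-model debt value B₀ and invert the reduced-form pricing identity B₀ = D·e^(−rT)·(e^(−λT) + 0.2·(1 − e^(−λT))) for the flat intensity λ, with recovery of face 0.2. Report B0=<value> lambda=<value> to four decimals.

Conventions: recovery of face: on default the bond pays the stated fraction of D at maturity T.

B0=142.1105 lambda=0.0301

Apply the equity-as-call identities (strike 252.7063, horizon 5.6245 years):
d₁ = [ln(V₀/D) + (r + σ²/2)T] / (σ√T)
   = [ln(458.0115/252.7063) + (0.0787 + 0.5·0.4268²)·5.6245] / (0.4268·√5.6245)
   = [0.594666 + 0.954923] / 1.012200 = 1.530912
d₂ = d₁ − σ√T = 1.530912 − 1.012200 = 0.518712
N(d₁) = 0.937104,  N(d₂) = 0.698019,  e^(−rT) = 0.642333
E₀ = V₀·N(d₁) − D·e^(−rT)·N(d₂)
   = 458.0115·0.937104 − 252.7063·0.642333·0.698019 = 315.900989
B₀ = V₀ − E₀ = 458.0115 − 315.900989 = 142.110511
e^(−λT) = (B₀·e^(rT)/D − 0.2)/(1 − 0.2) = (142.1105·1.556824/252.7063 − 0.2)/0.8 = 0.84435887
λ = −ln(0.84435887)/5.6245 = 0.030079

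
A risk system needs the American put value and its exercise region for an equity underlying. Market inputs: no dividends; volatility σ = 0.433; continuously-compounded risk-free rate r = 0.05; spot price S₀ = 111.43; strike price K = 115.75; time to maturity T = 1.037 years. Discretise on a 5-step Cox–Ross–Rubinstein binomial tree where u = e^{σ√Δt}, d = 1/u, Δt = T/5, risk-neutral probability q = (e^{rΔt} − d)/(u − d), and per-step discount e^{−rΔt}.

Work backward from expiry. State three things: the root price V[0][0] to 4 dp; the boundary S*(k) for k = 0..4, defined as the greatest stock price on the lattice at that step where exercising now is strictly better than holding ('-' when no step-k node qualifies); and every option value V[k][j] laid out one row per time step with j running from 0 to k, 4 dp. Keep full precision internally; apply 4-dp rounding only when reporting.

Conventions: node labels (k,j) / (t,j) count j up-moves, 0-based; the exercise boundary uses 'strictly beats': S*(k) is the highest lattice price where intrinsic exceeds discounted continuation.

Δt=0.20740  u=1.21798  d=0.82103  q=0.47712  discount=0.98968
step 5 (expiry): payoffs max(K−S,0) = 74.1779 54.0788 24.2624 0.0000 0.0000 0.0000
step 4: (k=4,j=0): S=50.6340, K−S=65.1160, hold=63.9219 ⇒ V=65.1160 exercise | (k=4,j=1): S=75.1142, K−S=40.6358, hold=39.4417 ⇒ V=40.6358 exercise | (k=4,j=2): S=111.4300, K−S=4.3200, hold=12.5554 ⇒ V=12.5554 continue | (k=4,j=3): S=165.3035, K−S=0.0000, hold=0.0000 ⇒ V=0.0000 continue | (k=4,j=4): S=245.2235, K−S=0.0000, hold=0.0000 ⇒ V=0.0000 continue  boundary S*=75.1142
step 3: (k=3,j=0): S=61.6712, K−S=54.0788, hold=52.8847 ⇒ V=54.0788 exercise | (k=3,j=1): S=91.4876, K−S=24.2624, hold=26.9571 ⇒ V=26.9571 continue | (k=3,j=2): S=135.7195, K−S=0.0000, hold=6.4972 ⇒ V=6.4972 continue | (k=3,j=3): S=201.3363, K−S=0.0000, hold=0.0000 ⇒ V=0.0000 continue  boundary S*=61.6712
step 2: (k=2,j=0): S=75.1142, K−S=40.6358, hold=40.7141 ⇒ V=40.7141 continue | (k=2,j=1): S=111.4300, K−S=4.3200, hold=17.0179 ⇒ V=17.0179 continue | (k=2,j=2): S=165.3035, K−S=0.0000, hold=3.3622 ⇒ V=3.3622 continue  boundary S*=-
step 1: (k=1,j=0): S=91.4876, K−S=24.2624, hold=29.1047 ⇒ V=29.1047 continue | (k=1,j=1): S=135.7195, K−S=0.0000, hold=10.3941 ⇒ V=10.3941 continue  boundary S*=-
step 0: (k=0,j=0): S=111.4300, K−S=4.3200, hold=19.9693 ⇒ V=19.9693 continue  boundary S*=-

price = 19.9693
boundary = - - - 61.6712 75.1142
tree:
19.9693
29.1047 10.3941
40.7141 17.0179 3.3622
54.0788 26.9571 6.4972 0.0000
65.1160 40.6358 12.5554 0.0000 0.0000
74.1779 54.0788 24.2624 0.0000 0.0000 0.0000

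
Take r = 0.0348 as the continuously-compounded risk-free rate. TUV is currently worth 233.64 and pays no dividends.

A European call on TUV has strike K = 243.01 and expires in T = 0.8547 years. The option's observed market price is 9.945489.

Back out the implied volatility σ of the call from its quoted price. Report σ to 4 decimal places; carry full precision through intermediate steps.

At σ = 0.1275 the Black–Scholes value reproduces the quote:
σ√T = 0.1275·√0.8547 = 0.117874
d₁ = (ln(S/K) + (r+σ²/2)T) / (σ√T) = (ln(233.64/243.01) + (0.0348+0.1275²/2)·0.8547) / 0.117874 = (-0.039321 + 0.036691) / 0.117874 = -0.022316
d₂ = d₁ − σ√T = -0.022316 − 0.117874 = -0.140190
e^{−rT} = 0.970694
N(d₁) = 0.491098,  N(d₂) = 0.444255
V = S·N(d₁) − K·e^{−rT}·N(d₂) = 114.740134 − 104.794645 = 9.945489 (the quoted price), and the Black–Scholes price is strictly increasing in σ, so σ is unique

sigma = 0.1275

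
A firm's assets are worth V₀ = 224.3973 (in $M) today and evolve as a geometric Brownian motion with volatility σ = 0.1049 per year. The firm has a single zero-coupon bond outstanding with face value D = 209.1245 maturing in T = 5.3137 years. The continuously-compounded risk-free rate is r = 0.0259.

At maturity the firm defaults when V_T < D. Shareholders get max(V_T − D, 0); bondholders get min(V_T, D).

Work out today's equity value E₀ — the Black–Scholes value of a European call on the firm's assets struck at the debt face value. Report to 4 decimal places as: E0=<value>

Apply the equity-as-call identities (strike 209.1245, horizon 5.3137 years):
d₁ = [ln(V₀/D) + (r + σ²/2)T] / (σ√T)
   = [ln(224.3973/209.1245) + (0.0259 + 0.5·0.1049²)·5.3137] / (0.1049·√5.3137)
   = [0.070488 + 0.166861] / 0.241810 = 0.981553
d₂ = d₁ − σ√T = 0.981553 − 0.241810 = 0.739743
N(d₁) = 0.836840,  N(d₂) = 0.770272,  e^(−rT) = 0.871426
E₀ = V₀·N(d₁) − D·e^(−rT)·N(d₂)
   = 224.3973·0.836840 − 209.1245·0.871426·0.770272 = 47.412988

E0=47.4130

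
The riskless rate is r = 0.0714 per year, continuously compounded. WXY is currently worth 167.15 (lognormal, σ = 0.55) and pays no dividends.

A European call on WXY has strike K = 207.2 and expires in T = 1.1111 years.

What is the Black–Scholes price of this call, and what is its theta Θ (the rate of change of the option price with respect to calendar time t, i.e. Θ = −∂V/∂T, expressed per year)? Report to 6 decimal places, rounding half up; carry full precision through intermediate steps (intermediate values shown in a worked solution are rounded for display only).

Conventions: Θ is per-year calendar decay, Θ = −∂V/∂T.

price = 29.844655
Θ = -21.473336

σ√T = 0.55·√1.1111 = 0.579748
d₁ = (ln(S/K) + (r+σ²/2)T) / (σ√T) = (ln(167.15/207.2) + (0.0714+0.55²/2)·1.1111) / 0.579748 = (-0.214793 + 0.247386) / 0.579748 = 0.056220
d₂ = d₁ − σ√T = 0.056220 − 0.579748 = -0.523528
e^{−rT} = 0.923733
N(d₁) = 0.522417,  N(d₂) = 0.300303
Call price V = S·N(d₁) − K·e^{−rT}·N(d₂) = 87.321965 − 57.477310 = 29.844655
φ(d₁) = (1/√(2π))·e^{−d₁²/2} = 0.398312
Θ = −S·φ(d₁)·σ/(2√T) − r·K·e^{−rT}·N(d₂) = −17.369456 − 4.103880 = -21.473336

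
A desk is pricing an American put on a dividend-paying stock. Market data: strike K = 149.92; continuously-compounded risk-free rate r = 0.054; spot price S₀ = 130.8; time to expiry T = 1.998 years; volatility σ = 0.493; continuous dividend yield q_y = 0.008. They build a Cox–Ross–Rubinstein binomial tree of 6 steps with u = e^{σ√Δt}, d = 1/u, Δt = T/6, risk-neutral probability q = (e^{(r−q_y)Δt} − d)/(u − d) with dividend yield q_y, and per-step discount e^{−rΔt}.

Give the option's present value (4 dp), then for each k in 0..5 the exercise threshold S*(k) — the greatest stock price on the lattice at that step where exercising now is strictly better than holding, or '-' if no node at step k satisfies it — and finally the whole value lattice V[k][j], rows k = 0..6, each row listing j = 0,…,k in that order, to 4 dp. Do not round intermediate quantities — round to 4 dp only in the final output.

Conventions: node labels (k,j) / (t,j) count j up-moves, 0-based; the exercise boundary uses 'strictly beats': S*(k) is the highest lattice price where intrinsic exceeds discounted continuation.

price = 42.2509
boundary = - - 74.0460 55.7120 74.0460 98.4135
tree:
42.2509
57.6017 25.6274
75.8740 38.1050 11.7684
94.2080 54.9069 19.5862 2.9145
108.0025 75.8740 32.0898 5.4560 0.0000
118.3814 94.2080 51.5065 10.2137 0.0000 0.0000
126.1904 108.0025 75.8740 19.1200 0.0000 0.0000 0.0000

Δt=0.33300, u=1.32909, d=0.75240, q=0.45612, disc=e^(-rΔt)=0.98218
k=6 terminal: V=max(K-S,0) → 126.1904 108.0025 75.8740 19.1200 0.0000 0.0000 0.0000
k=5: j=0 S=31.5386 intr=118.3814 cont=115.7935 V=118.3814[EX]; j=1 S=55.7120 intr=94.2080 cont=91.6845 V=94.2080[EX]; j=2 S=98.4135 intr=51.5065 cont=49.0965 V=51.5065[EX]; j=3 S=173.8444 intr=0.0000 cont=10.2137 V=10.2137[hold]; j=4 S=307.0908 intr=0.0000 cont=0.0000 V=0.0000[hold]; j=5 S=542.4664 intr=0.0000 cont=0.0000 V=0.0000[hold]  S*(5)=98.4135
k=4: j=0 S=41.9175 intr=108.0025 cont=105.4422 V=108.0025[EX]; j=1 S=74.0460 intr=75.8740 cont=73.3992 V=75.8740[EX]; j=2 S=130.8000 intr=19.1200 cont=32.0898 V=32.0898[hold]; j=3 S=231.0542 intr=0.0000 cont=5.4560 V=5.4560[hold]; j=4 S=408.1500 intr=0.0000 cont=0.0000 V=0.0000[hold]  S*(4)=74.0460
k=3: j=0 S=55.7120 intr=94.2080 cont=91.6845 V=94.2080[EX]; j=1 S=98.4135 intr=51.5065 cont=54.9069 V=54.9069[hold]; j=2 S=173.8444 intr=0.0000 cont=19.5862 V=19.5862[hold]; j=3 S=307.0908 intr=0.0000 cont=2.9145 V=2.9145[hold]  S*(3)=55.7120
k=2: j=0 S=74.0460 intr=75.8740 cont=74.9226 V=75.8740[EX]; j=1 S=130.8000 intr=19.1200 cont=38.1050 V=38.1050[hold]; j=2 S=231.0542 intr=0.0000 cont=11.7684 V=11.7684[hold]  S*(2)=74.0460
k=1: j=0 S=98.4135 intr=51.5065 cont=57.6017 V=57.6017[hold]; j=1 S=173.8444 intr=0.0000 cont=25.6274 V=25.6274[hold]  S*(1)=-
k=0: j=0 S=130.8000 intr=19.1200 cont=42.2509 V=42.2509[hold]  S*(0)=-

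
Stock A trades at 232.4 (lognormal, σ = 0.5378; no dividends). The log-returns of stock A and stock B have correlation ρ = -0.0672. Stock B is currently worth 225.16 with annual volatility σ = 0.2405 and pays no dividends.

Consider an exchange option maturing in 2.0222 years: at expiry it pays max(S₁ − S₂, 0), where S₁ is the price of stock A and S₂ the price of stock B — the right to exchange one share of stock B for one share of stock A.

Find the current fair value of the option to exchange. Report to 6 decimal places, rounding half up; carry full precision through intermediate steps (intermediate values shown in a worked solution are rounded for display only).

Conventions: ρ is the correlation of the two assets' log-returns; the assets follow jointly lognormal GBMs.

exchange price = 79.681415

σ_eff = √(σ₁² + σ₂² − 2ρσ₁σ₂) = √(0.5378² + 0.2405² − 2·-0.0672·0.5378·0.2405) = 0.603699
d₁ = (ln(S₁/S₂) + (q₂ − q₁ + σ_eff²/2)T) / (σ_eff√T) = (ln(232.4/225.16) + (0.0 − 0.0 + 0.182226)·2.0222) / 0.858485 = 0.466108
d₂ = d₁ − σ_eff√T = 0.466108 − 0.858485 = -0.392376
N(d₁) = 0.679431,  N(d₂) = 0.347390
V = S₁·e^{−q₁T}·N(d₁) − S₂·e^{−q₂T}·N(d₂) = 157.899755 − 78.218340 = 79.681415
Key observation: r never enters — measured in units of stock B, the claim is a call on S₁/S₂ struck at 1, so only the dividend yields and σ_eff matter.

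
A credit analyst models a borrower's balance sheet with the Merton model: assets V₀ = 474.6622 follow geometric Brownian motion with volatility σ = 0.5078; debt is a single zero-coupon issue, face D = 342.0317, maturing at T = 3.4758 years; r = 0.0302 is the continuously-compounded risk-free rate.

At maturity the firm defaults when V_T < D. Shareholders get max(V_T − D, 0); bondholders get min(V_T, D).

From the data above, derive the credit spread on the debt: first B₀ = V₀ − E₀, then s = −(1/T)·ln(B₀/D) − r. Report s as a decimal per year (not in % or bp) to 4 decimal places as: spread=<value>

Work the structural quantities from V₀ = 474.6622 against face 342.0317:
d₁ = [ln(V₀/D) + (r + σ²/2)T] / (σ√T)
   = [ln(474.6622/342.0317) + (0.0302 + 0.5·0.5078²)·3.4758] / (0.5078·√3.4758)
   = [0.327700 + 0.553106] / 0.946717 = 0.930379
d₂ = d₁ − σ√T = 0.930379 − 0.946717 = -0.016338
N(d₁) = 0.823913,  N(d₂) = 0.493482,  e^(−rT) = 0.900352
E₀ = V₀·N(d₁) − D·e^(−rT)·N(d₂)
   = 474.6622·0.823913 − 342.0317·0.900352·0.493482 = 239.112708
B₀ = V₀ − E₀ = 474.6622 − 239.112708 = 235.549492
spread = −(1/T)·ln(B₀/D) − r = −(1/3.4758)·ln(235.549492/342.0317) − 0.0302 = 0.07710835

spread=0.0771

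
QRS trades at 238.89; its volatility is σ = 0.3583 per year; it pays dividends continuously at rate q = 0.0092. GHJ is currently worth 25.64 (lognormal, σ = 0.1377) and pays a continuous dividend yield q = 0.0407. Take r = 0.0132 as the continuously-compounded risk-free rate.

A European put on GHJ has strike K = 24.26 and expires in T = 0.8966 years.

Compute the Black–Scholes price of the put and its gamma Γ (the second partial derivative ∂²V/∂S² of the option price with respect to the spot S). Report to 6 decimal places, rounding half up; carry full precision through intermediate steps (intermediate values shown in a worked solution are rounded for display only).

σ√T = 0.1377·√0.8966 = 0.130387
d₁ = (ln(S/K) + (r−q+σ²/2)T) / (σ√T) = (ln(25.64/24.26) + (0.0132−0.0407+0.1377²/2)·0.8966) / 0.130387 = (0.055325 − 0.016156) / 0.130387 = 0.300403
d₂ = d₁ − σ√T = 0.300403 − 0.130387 = 0.170016
e^{−rT} = 0.988235
e^{−qT} = 0.964166
N(−d₁) = 0.381935,  N(−d₂) = 0.432499
Put price V = K·e^{−rT}·N(−d₂) − S·e^{−qT}·N(−d₁) = 10.368969 − 9.441895 = 0.927074
φ(d₁) = (1/√(2π))·e^{−d₁²/2} = 0.381342
Γ = e^{−qT}·φ(d₁) / (S·σ·√T) = 0.109980

price = 0.927074
Γ = 0.109980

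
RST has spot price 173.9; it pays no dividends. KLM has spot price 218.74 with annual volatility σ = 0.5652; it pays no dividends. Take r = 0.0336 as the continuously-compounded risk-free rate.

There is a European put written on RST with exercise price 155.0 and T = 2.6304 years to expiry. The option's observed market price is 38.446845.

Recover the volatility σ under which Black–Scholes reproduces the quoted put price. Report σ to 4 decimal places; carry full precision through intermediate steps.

At σ = 0.5362 the Black–Scholes value reproduces the quote:
σ√T = 0.5362·√2.6304 = 0.869636
d₁ = (ln(S/K) + (r+σ²/2)T) / (σ√T) = (ln(173.9/155.0) + (0.0336+0.5362²/2)·2.6304) / 0.869636 = (0.115055 + 0.466515) / 0.869636 = 0.668751
d₂ = d₁ − σ√T = 0.668751 − 0.869636 = -0.200885
e^{−rT} = 0.915412
N(−d₁) = 0.251827,  N(−d₂) = 0.579606
V = K·e^{−rT}·N(−d₂) − S·N(−d₁) = 82.239572 − 43.792727 = 38.446845 (equal to the quote); since ∂V/∂σ > 0 for all σ, the implied volatility is unique

sigma = 0.5362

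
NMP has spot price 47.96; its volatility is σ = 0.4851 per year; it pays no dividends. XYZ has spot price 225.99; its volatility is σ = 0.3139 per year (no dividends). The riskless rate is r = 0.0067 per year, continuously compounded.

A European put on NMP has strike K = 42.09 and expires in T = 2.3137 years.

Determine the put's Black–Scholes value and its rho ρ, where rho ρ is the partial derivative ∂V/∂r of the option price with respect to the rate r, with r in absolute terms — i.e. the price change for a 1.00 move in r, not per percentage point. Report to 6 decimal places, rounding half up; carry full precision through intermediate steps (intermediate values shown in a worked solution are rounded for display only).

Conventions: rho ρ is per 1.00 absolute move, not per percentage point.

price = 9.847031
ρ = -54.452125

σ√T = 0.4851·√2.3137 = 0.737878
d₁ = (ln(S/K) + (r+σ²/2)T) / (σ√T) = (ln(47.96/42.09) + (0.0067+0.4851²/2)·2.3137) / 0.737878 = (0.130557 + 0.287734) / 0.737878 = 0.566884
d₂ = d₁ − σ√T = 0.566884 − 0.737878 = -0.170995
e^{−rT} = 0.984618
N(−d₁) = 0.285397,  N(−d₂) = 0.567886
Put price V = K·e^{−rT}·N(−d₂) − S·N(−d₁) = 23.534652 − 13.687622 = 9.847031
ρ = −K·T·e^{−rT}·N(−d₂) = -54.452125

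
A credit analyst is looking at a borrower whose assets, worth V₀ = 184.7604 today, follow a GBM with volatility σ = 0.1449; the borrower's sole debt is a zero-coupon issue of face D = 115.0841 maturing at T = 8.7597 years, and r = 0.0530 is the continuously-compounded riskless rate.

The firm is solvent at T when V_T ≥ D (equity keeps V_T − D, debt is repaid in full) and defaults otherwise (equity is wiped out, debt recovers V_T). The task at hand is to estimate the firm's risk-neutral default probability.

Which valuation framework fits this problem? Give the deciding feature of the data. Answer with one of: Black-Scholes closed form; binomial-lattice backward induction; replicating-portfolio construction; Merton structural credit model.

framework: Merton structural credit model

Key observation: the data describe a firm's assets (V₀ = 184.7604, GBM) and a single zero-coupon debt of face 115.0841, so credit quantities follow from equity-as-call in the structural model.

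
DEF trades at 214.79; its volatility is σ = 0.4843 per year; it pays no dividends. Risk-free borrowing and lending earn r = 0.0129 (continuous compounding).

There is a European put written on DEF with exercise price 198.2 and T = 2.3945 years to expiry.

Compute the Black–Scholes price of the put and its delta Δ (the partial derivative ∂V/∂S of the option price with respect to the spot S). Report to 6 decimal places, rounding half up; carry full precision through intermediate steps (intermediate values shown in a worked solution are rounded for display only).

price = 48.754994
Δ = -0.300422

σ√T = 0.4843·√2.3945 = 0.749414
d₁ = (ln(S/K) + (r+σ²/2)T) / (σ√T) = (ln(214.79/198.2) + (0.0129+0.4843²/2)·2.3945) / 0.749414 = (0.080384 + 0.311700) / 0.749414 = 0.523187
d₂ = d₁ − σ√T = 0.523187 − 0.749414 = -0.226227
e^{−rT} = 0.969583
N(−d₁) = 0.300422,  N(−d₂) = 0.589487
Put price V = K·e^{−rT}·N(−d₂) − S·N(−d₁) = 113.282622 − 64.527627 = 48.754994
Δ = −N(−d₁) = -0.300422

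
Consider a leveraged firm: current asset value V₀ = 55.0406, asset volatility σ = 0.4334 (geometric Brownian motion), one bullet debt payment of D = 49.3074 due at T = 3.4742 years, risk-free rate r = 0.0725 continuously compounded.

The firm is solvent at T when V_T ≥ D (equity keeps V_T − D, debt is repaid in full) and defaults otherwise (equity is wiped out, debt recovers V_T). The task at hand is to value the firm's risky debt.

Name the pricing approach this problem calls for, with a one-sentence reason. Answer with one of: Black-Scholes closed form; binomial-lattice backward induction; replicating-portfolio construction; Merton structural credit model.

framework: Merton structural credit model

Key observation: the data describe a firm's assets (V₀ = 55.0406, GBM) and a single zero-coupon debt of face 49.3074, so credit quantities follow from equity-as-call in the structural model.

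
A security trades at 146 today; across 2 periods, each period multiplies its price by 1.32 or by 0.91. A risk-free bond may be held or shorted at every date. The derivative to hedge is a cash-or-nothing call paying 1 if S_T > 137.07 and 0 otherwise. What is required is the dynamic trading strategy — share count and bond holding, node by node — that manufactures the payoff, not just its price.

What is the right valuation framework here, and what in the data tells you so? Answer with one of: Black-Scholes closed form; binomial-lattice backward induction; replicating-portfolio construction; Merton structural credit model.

Key observation: the deliverable is the dynamic trading strategy on the 2-step tree (spot 146, moves 1.32 and 0.91), so the valuation must go through the node-by-node replicating-portfolio solve.

framework: replicating-portfolio construction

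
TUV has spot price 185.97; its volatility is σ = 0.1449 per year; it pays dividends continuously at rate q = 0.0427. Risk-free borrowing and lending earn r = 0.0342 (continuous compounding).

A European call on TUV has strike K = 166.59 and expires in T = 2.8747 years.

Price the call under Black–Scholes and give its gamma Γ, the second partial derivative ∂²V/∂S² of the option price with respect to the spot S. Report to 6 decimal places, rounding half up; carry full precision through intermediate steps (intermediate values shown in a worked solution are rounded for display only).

price = 23.091366
Γ = 0.006911

σ√T = 0.1449·√2.8747 = 0.245677
d₁ = (ln(S/K) + (r−q+σ²/2)T) / (σ√T) = (ln(185.97/166.59) + (0.0342−0.0427+0.1449²/2)·2.8747) / 0.245677 = (0.110050 + 0.005744) / 0.245677 = 0.471323
d₂ = d₁ − σ√T = 0.471323 − 0.245677 = 0.225646
e^{−rT} = 0.906364
e^{−qT} = 0.884485
N(d₁) = 0.681295,  N(d₂) = 0.589262
Call price V = S·e^{−qT}·N(d₁) − K·e^{−rT}·N(d₂) = 112.064644 − 88.973278 = 23.091366
φ(d₁) = (1/√(2π))·e^{−d₁²/2} = 0.357003
Γ = e^{−qT}·φ(d₁) / (S·σ·√T) = 0.006911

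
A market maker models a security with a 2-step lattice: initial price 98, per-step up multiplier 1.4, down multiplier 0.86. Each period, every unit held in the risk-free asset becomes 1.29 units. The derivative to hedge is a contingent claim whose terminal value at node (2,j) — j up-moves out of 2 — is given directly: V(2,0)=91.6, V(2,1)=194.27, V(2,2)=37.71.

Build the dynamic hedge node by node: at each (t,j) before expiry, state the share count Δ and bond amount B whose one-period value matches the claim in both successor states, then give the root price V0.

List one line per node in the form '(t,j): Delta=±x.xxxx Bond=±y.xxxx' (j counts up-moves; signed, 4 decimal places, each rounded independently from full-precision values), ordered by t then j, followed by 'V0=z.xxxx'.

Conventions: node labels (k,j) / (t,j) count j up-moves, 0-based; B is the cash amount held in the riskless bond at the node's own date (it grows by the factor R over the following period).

(0,0): Delta=-1.5198 Bond=203.4694
(1,0): Delta=2.2559 Bond=-55.7453
(1,1): Delta=-2.1132 Bond=343.8808
V0=54.5261

No-arbitrage ⇒ martingale measure with p* = (R−d)/(u−d) = 0.7963.
Expiry values: V(2,0)=91.6000, V(2,1)=194.2700, V(2,2)=37.7100
(1,0): S=84.2800. Δ = (V_up−V_dn)/(S_up−S_dn) = (194.2700−91.6000)/(117.9920−72.4808) = 2.2559. V = [p*·194.2700 + (1−p*)·91.6000]/1.29 = 134.3843. B = V − Δ·S = -55.7453.
(1,1): S=137.2000. Δ = (V_up−V_dn)/(S_up−S_dn) = (37.7100−194.2700)/(192.0800−117.9920) = -2.1132. V = [p*·37.7100 + (1−p*)·194.2700]/1.29 = 53.9549. B = V − Δ·S = 343.8808.
(0,0): S=98.0000. Δ = (V_up−V_dn)/(S_up−S_dn) = (53.9549−134.3843)/(137.2000−84.2800) = -1.5198. V = [p*·53.9549 + (1−p*)·134.3843]/1.29 = 54.5261. B = V − Δ·S = 203.4694.
Sanity check at the root: Δ(0,0)·S0 + B(0,0) reproduces V0 = 54.5261.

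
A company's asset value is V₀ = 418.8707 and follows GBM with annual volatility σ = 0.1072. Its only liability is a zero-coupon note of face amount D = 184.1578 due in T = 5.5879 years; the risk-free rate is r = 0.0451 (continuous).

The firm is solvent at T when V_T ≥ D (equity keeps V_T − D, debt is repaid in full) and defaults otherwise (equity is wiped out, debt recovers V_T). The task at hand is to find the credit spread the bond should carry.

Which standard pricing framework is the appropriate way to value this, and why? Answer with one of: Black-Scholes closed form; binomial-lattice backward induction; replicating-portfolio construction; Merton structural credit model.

framework: Merton structural credit model

Key observation: with the firm-asset dynamics (V₀ = 418.8707) and a single zero-coupon liability of face 184.1578 given, debt value, spread, and default probability all derive from the option view of the balance sheet.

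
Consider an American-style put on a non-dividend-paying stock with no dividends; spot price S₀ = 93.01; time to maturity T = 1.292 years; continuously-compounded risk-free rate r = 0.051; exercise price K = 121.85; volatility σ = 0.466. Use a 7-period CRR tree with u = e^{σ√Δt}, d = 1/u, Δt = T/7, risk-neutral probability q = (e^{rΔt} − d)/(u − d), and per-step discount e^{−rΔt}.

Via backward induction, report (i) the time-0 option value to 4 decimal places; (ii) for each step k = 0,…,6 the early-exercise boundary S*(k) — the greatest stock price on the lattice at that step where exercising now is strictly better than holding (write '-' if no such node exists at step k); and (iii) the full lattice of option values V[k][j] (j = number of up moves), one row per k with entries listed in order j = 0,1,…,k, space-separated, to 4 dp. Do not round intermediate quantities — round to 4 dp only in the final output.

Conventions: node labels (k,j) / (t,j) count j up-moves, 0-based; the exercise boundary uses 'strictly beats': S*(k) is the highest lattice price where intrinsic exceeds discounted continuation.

price = 35.8368
boundary = - - 62.3213 51.0141 62.3213 76.1348 93.0100
tree:
35.8368
46.9739 24.1726
59.5287 33.9563 13.7800
70.8359 45.9809 21.2681 5.7317
80.0916 59.5287 31.8397 9.9417 1.1664
87.6681 70.8359 45.7152 17.0519 2.2366 0.0000
93.8698 80.0916 59.5287 28.8400 4.2889 0.0000 0.0000
98.9464 87.6681 70.8359 45.7152 8.2244 0.0000 0.0000 0.0000

params: Δt=0.18457 u=1.22165 d=0.81857 q=0.47358 e^(-rΔt)=0.99063
t_7 payoffs: 98.9464 87.6681 70.8359 45.7152 8.2244 0.0000 0.0000 0.0000
t_6: node(6,0) S=27.9802 payoff=93.8698 vs cont=92.7282 → 93.8698 [stop]  node(6,1) S=41.7584 payoff=80.0916 vs cont=78.9500 → 80.0916 [stop]  node(6,2) S=62.3213 payoff=59.5287 vs cont=58.3871 → 59.5287 [stop]  node(6,3) S=93.0100 payoff=28.8400 vs cont=27.6984 → 28.8400 [stop]  node(6,4) S=138.8107 payoff=0.0000 vs cont=4.2889 → 4.2889 [wait]  node(6,5) S=207.1648 payoff=0.0000 vs cont=0.0000 → 0.0000 [wait]  node(6,6) S=309.1784 payoff=0.0000 vs cont=0.0000 → 0.0000 [wait]  ⇒ S*(6)=93.0100
t_5: node(5,0) S=34.1819 payoff=87.6681 vs cont=86.5264 → 87.6681 [stop]  node(5,1) S=51.0141 payoff=70.8359 vs cont=69.6943 → 70.8359 [stop]  node(5,2) S=76.1348 payoff=45.7152 vs cont=44.5736 → 45.7152 [stop]  node(5,3) S=113.6256 payoff=8.2244 vs cont=17.0519 → 17.0519 [wait]  node(5,4) S=169.5779 payoff=0.0000 vs cont=2.2366 → 2.2366 [wait]  node(5,5) S=253.0827 payoff=0.0000 vs cont=0.0000 → 0.0000 [wait]  ⇒ S*(5)=76.1348
t_4: node(4,0) S=41.7584 payoff=80.0916 vs cont=78.9500 → 80.0916 [stop]  node(4,1) S=62.3213 payoff=59.5287 vs cont=58.3871 → 59.5287 [stop]  node(4,2) S=93.0100 payoff=28.8400 vs cont=31.8397 → 31.8397 [wait]  node(4,3) S=138.8107 payoff=0.0000 vs cont=9.9417 → 9.9417 [wait]  node(4,4) S=207.1648 payoff=0.0000 vs cont=1.1664 → 1.1664 [wait]  ⇒ S*(4)=62.3213
t_3: node(3,0) S=51.0141 payoff=70.8359 vs cont=69.6943 → 70.8359 [stop]  node(3,1) S=76.1348 payoff=45.7152 vs cont=45.9809 → 45.9809 [wait]  node(3,2) S=113.6256 payoff=8.2244 vs cont=21.2681 → 21.2681 [wait]  node(3,3) S=169.5779 payoff=0.0000 vs cont=5.7317 → 5.7317 [wait]  ⇒ S*(3)=51.0141
t_2: node(2,0) S=62.3213 payoff=59.5287 vs cont=58.5117 → 59.5287 [stop]  node(2,1) S=93.0100 payoff=28.8400 vs cont=33.9563 → 33.9563 [wait]  node(2,2) S=138.8107 payoff=0.0000 vs cont=13.7800 → 13.7800 [wait]  ⇒ S*(2)=62.3213
t_1: node(1,0) S=76.1348 payoff=45.7152 vs cont=46.9739 → 46.9739 [wait]  node(1,1) S=113.6256 payoff=8.2244 vs cont=24.1726 → 24.1726 [wait]  ⇒ S*(1)=-
t_0: node(0,0) S=93.0100 payoff=28.8400 vs cont=35.8368 → 35.8368 [wait]  ⇒ S*(0)=-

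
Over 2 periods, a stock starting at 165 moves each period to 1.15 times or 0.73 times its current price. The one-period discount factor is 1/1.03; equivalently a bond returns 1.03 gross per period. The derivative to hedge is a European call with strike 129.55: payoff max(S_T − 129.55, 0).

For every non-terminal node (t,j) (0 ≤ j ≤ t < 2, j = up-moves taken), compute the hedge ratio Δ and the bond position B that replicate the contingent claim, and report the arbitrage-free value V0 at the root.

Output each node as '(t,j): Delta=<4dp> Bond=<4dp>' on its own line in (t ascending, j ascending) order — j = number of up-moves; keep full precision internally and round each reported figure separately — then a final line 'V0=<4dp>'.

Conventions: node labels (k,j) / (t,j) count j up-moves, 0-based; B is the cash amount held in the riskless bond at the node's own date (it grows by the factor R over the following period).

(0,0): Delta=0.8334 Bond=-91.4214
(1,0): Delta=0.1773 Bond=-15.1324
(1,1): Delta=1.0000 Bond=-125.7767
V0=46.0893

Since d<R<u, set p* = (R−d)/(u−d) = 0.7143; price each node as the discounted p*-expectation of its children.
At maturity the claim pays: V(2,0)=0.0000, V(2,1)=8.9675, V(2,2)=88.6625
  t=1,j=0: stock 120.4500 → up 138.5175 (V=8.9675), down 87.9285 (V=0.0000). Price 6.2188; hedge Δ=0.1773, bond B=-15.1324.
  t=1,j=1: stock 189.7500 → up 218.2125 (V=88.6625), down 138.5175 (V=8.9675). Price 63.9733; hedge Δ=1.0000, bond B=-125.7767.
  t=0,j=0: stock 165.0000 → up 189.7500 (V=63.9733), down 120.4500 (V=6.2188). Price 46.0893; hedge Δ=0.8334, bond B=-91.4214.
Verification: the root portfolio costs Δ(0,0)·S0 + B(0,0) = 46.0893, matching V0.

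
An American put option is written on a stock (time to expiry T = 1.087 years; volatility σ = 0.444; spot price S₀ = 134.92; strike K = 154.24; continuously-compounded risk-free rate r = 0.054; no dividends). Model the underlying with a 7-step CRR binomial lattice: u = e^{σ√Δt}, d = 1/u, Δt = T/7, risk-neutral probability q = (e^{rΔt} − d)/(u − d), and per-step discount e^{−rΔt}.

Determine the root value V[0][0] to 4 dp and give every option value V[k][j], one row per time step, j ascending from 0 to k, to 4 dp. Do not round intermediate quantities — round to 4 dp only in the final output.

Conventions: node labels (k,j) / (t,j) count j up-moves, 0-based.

price = 32.5964
tree:
32.5964
44.7253 20.0446
59.1566 29.8949 9.7383
74.4187 43.0133 16.2252 2.8903
87.2311 59.1566 26.3005 5.6084 0.0000
97.9869 74.4187 40.9764 10.8827 0.0000 0.0000
107.0162 87.2311 59.1566 21.1171 0.0000 0.0000 0.0000
114.5962 97.9869 74.4187 40.9764 0.0000 0.0000 0.0000 0.0000

Δt=0.15529  u=1.19120  d=0.83949  q=0.48031  discount=0.99165
step 7 (expiry): payoffs max(K−S,0) = 114.5962 97.9869 74.4187 40.9764 0.0000 0.0000 0.0000 0.0000
k=6: (k=6,j=0): S=47.2238, K−S=107.0162, hold=105.7282 ⇒ V=107.0162 exercise | (k=6,j=1): S=67.0089, K−S=87.2311, hold=85.9431 ⇒ V=87.2311 exercise | (k=6,j=2): S=95.0834, K−S=59.1566, hold=57.8687 ⇒ V=59.1566 exercise | (k=6,j=3): S=134.9200, K−S=19.3200, hold=21.1171 ⇒ V=21.1171 continue | (k=6,j=4): S=191.4468, K−S=0.0000, hold=0.0000 ⇒ V=0.0000 continue | (k=6,j=5): S=271.6564, K−S=0.0000, hold=0.0000 ⇒ V=0.0000 continue | (k=6,j=6): S=385.4710, K−S=0.0000, hold=0.0000 ⇒ V=0.0000 continue
k=5: (k=5,j=0): S=56.2531, K−S=97.9869, hold=96.6989 ⇒ V=97.9869 exercise | (k=5,j=1): S=79.8213, K−S=74.4187, hold=73.1308 ⇒ V=74.4187 exercise | (k=5,j=2): S=113.2636, K−S=40.9764, hold=40.5444 ⇒ V=40.9764 exercise | (k=5,j=3): S=160.7172, K−S=0.0000, hold=10.8827 ⇒ V=10.8827 continue | (k=5,j=4): S=228.0521, K−S=0.0000, hold=0.0000 ⇒ V=0.0000 continue | (k=5,j=5): S=323.5980, K−S=0.0000, hold=0.0000 ⇒ V=0.0000 continue
k=4: (k=4,j=0): S=67.0089, K−S=87.2311, hold=85.9431 ⇒ V=87.2311 exercise | (k=4,j=1): S=95.0834, K−S=59.1566, hold=57.8687 ⇒ V=59.1566 exercise | (k=4,j=2): S=134.9200, K−S=19.3200, hold=26.3005 ⇒ V=26.3005 continue | (k=4,j=3): S=191.4468, K−S=0.0000, hold=5.6084 ⇒ V=5.6084 continue | (k=4,j=4): S=271.6564, K−S=0.0000, hold=0.0000 ⇒ V=0.0000 continue
k=3: (k=3,j=0): S=79.8213, K−S=74.4187, hold=73.1308 ⇒ V=74.4187 exercise | (k=3,j=1): S=113.2636, K−S=40.9764, hold=43.0133 ⇒ V=43.0133 continue | (k=3,j=2): S=160.7172, K−S=0.0000, hold=16.2252 ⇒ V=16.2252 continue | (k=3,j=3): S=228.0521, K−S=0.0000, hold=2.8903 ⇒ V=2.8903 continue
k=2: (k=2,j=0): S=95.0834, K−S=59.1566, hold=58.8388 ⇒ V=59.1566 exercise | (k=2,j=1): S=134.9200, K−S=19.3200, hold=29.8949 ⇒ V=29.8949 continue | (k=2,j=2): S=191.4468, K−S=0.0000, hold=9.7383 ⇒ V=9.7383 continue
k=1: (k=1,j=0): S=113.2636, K−S=40.9764, hold=44.7253 ⇒ V=44.7253 continue | (k=1,j=1): S=160.7172, K−S=0.0000, hold=20.0446 ⇒ V=20.0446 continue
k=0: (k=0,j=0): S=134.9200, K−S=19.3200, hold=32.5964 ⇒ V=32.5964 continue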